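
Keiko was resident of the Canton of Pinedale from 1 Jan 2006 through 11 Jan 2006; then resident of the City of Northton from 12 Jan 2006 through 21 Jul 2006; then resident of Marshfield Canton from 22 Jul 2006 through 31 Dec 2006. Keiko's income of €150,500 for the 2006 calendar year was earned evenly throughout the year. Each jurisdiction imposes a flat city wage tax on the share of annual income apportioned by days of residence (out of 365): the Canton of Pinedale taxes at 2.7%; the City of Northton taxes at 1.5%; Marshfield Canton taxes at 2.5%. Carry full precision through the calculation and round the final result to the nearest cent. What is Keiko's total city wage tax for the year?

€2,984.02

The Canton of Pinedale, 1 Jan – 11 Jan 2006: 11 days → €150,500 × 2.7% × 11/365 = €122.4616
The City of Northton, 12 Jan – 21 Jul 2006: 191 days → €150,500 × 1.5% × 191/365 = €1,181.3219
Marshfield Canton, 22 Jul – 31 Dec 2006: 163 days → €150,500 × 2.5% × 163/365 = €1,680.2397
Total = €2,984.0233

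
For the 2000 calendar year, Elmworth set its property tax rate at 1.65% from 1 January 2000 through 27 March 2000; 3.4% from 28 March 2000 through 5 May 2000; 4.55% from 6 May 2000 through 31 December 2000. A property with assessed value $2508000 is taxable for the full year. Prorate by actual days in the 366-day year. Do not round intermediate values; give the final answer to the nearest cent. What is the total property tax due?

$93751.92

1 January – 27 March 2000: 87 days at 1.65% → $2508000 × 1.65% × 87/366 = $9836.7049
28 March – 5 May 2000: 39 days at 3.4% → $2508000 × 3.4% × 39/366 = $9086.3607
6 May – 31 December 2000: 240 days at 4.55% → $2508000 × 4.55% × 240/366 = $74828.8525
Total = $93751.9180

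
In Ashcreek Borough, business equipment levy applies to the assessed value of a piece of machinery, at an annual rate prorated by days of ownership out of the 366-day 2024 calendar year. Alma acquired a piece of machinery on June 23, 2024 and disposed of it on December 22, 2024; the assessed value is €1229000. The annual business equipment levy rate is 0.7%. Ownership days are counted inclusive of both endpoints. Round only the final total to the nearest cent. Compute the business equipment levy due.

€4301.50

Days held (June 23 – December 22, 2024): 183 out of 366
Tax = €1229000 × 0.7% × 183/366 = €4301.5000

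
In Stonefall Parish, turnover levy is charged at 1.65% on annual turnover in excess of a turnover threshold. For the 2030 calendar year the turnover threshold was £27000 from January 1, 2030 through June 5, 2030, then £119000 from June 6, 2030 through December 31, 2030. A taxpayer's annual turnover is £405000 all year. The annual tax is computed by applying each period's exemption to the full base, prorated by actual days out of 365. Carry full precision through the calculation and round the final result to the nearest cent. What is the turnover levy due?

£5367.79

January 1 – June 5, 2030: 156 days, exemption £27000 → (£405000 − £27000) × 1.65% × 156/365 = £2665.6767
June 6 – December 31, 2030: 209 days, exemption £119000 → (£405000 − £119000) × 1.65% × 209/365 = £2702.1123
Total = £5367.7890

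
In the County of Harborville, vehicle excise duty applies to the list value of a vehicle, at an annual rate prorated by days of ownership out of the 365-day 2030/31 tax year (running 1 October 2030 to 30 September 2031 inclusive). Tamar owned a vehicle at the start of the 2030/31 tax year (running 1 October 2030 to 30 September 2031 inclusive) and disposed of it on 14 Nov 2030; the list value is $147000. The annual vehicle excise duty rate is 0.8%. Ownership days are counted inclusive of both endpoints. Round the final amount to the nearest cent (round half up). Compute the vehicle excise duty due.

$144.99

Days held (1 Oct – 14 Nov 2030): 45 out of 365
Tax = $147000 × 0.8% × 45/365 = $144.9863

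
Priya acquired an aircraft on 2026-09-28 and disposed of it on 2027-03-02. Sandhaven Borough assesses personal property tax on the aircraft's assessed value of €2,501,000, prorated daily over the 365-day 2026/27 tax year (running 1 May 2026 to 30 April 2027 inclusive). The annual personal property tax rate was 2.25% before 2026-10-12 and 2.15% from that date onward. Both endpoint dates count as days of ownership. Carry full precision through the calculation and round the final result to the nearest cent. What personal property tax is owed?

2026-09-28 to 2026-10-11: 14 days at 2.25% → €2,501,000 × 2.25% × 14/365 = €2,158.3973
2026-10-12 to 2027-03-02: 142 days at 2.15% → €2,501,000 × 2.15% × 142/365 = €20,919.3233
Total = €23,077.7205

€23,077.72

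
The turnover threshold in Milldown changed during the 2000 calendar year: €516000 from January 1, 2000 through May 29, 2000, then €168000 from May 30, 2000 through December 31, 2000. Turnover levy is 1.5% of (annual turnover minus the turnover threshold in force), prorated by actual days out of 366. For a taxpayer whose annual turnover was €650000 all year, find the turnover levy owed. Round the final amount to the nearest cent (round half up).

€5090.66

January 1 – May 29, 2000: 150 days, exemption €516000 → (€650000 − €516000) × 1.5% × 150/366 = €823.7705
May 30 – December 31, 2000: 216 days, exemption €168000 → (€650000 − €168000) × 1.5% × 216/366 = €4266.8852
Total = €5090.6557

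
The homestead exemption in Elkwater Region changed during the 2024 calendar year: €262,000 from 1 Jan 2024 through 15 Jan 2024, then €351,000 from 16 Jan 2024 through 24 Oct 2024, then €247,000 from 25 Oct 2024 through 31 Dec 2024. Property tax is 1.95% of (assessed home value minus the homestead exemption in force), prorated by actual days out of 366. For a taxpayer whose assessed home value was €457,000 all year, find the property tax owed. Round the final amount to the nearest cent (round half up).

1 Jan – 15 Jan 2024: 15 days, exemption €262,000 → (€457,000 − €262,000) × 1.95% × 15/366 = €155.8402
16 Jan – 24 Oct 2024: 283 days, exemption €351,000 → (€457,000 − €351,000) × 1.95% × 283/366 = €1,598.2541
25 Oct – 31 Dec 2024: 68 days, exemption €247,000 → (€457,000 − €247,000) × 1.95% × 68/366 = €760.8197
Total = €2,514.9139

€2,514.91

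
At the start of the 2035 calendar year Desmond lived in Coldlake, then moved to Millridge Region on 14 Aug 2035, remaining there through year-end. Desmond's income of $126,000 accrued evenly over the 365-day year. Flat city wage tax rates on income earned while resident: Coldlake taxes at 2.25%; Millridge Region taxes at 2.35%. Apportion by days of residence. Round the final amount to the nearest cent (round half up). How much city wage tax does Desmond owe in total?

$2,883.33

Coldlake, 1 Jan – 13 Aug 2035: 225 days → $126,000 × 2.25% × 225/365 = $1,747.6027
Millridge Region, 14 Aug – 31 Dec 2035: 140 days → $126,000 × 2.35% × 140/365 = $1,135.7260
Total = $2,883.3288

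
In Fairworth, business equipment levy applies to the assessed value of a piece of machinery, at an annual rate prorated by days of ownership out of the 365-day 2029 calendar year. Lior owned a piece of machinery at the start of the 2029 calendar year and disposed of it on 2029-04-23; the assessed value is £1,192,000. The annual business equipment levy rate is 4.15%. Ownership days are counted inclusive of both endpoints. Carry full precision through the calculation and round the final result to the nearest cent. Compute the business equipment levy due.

£15,314.75

Days held (2029-01-01 to 2029-04-23): 113 out of 365
Tax = £1,192,000 × 4.15% × 113/365 = £15,314.7507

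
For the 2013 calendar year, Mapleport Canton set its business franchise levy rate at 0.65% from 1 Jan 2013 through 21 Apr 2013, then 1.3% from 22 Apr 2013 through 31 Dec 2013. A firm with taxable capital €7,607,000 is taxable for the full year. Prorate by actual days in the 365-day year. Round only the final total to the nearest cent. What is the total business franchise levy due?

1 Jan – 21 Apr 2013: 111 days at 0.65% → €7,607,000 × 0.65% × 111/365 = €15,036.8507
22 Apr – 31 Dec 2013: 254 days at 1.3% → €7,607,000 × 1.3% × 254/365 = €68,817.2986
Total = €83,854.1493

€83,854.15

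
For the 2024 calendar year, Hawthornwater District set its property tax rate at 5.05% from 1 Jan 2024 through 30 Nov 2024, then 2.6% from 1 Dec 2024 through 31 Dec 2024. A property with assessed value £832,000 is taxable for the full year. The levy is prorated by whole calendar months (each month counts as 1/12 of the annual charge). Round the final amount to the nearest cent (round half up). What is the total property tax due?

£40,317.33

1 Jan – 30 Nov 2024: 11 months at 5.05% → £832,000 × 5.05% × 11/12 = £38,514.6667
1 Dec – 31 Dec 2024: 1 month at 2.6% → £832,000 × 2.6% × 1/12 = £1,802.6667
Total = £40,317.3333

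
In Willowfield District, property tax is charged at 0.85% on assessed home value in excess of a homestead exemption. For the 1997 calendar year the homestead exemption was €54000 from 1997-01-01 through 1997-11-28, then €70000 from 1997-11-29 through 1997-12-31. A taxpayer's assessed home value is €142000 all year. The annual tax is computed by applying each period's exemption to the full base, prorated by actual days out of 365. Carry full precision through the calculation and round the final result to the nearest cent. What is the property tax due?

1997-01-01 to 1997-11-28: 332 days, exemption €54000 → (€142000 − €54000) × 0.85% × 332/365 = €680.3726
1997-11-29 to 1997-12-31: 33 days, exemption €70000 → (€142000 − €70000) × 0.85% × 33/365 = €55.3315
Total = €735.7041

€735.70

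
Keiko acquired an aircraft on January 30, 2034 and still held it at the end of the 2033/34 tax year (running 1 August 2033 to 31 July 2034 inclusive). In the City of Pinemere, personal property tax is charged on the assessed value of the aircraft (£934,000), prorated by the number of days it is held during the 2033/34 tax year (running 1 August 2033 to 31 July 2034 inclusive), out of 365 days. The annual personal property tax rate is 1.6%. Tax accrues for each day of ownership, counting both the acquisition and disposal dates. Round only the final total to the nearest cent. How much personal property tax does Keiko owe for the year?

£7,492.47

Days held (January 30 – July 31, 2034): 183 out of 365
Tax = £934,000 × 1.6% × 183/365 = £7,492.4712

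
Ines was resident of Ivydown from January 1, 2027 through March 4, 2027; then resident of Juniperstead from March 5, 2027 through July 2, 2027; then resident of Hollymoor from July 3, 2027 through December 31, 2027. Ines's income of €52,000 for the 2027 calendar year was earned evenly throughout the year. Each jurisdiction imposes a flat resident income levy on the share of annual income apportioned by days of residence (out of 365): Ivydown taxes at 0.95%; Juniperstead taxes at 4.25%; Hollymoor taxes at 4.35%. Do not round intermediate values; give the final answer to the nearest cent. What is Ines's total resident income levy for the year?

€1,939.74

Ivydown, January 1 – March 4, 2027: 63 days → €52,000 × 0.95% × 63/365 = €85.2658
Juniperstead, March 5 – July 2, 2027: 120 days → €52,000 × 4.25% × 120/365 = €726.5753
Hollymoor, July 3 – December 31, 2027: 182 days → €52,000 × 4.35% × 182/365 = €1,127.9014
Total = €1,939.7425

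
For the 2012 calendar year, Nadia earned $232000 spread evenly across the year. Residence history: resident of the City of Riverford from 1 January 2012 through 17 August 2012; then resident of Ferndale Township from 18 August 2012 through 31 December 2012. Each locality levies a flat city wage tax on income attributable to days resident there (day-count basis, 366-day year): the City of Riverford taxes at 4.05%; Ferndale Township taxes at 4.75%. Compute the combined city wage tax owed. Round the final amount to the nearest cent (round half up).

The City of Riverford, 1 January – 17 August 2012: 230 days → $232000 × 4.05% × 230/366 = $5904.5902
Ferndale Township, 18 August – 31 December 2012: 136 days → $232000 × 4.75% × 136/366 = $4094.8634
Total = $9999.4536

$9999.45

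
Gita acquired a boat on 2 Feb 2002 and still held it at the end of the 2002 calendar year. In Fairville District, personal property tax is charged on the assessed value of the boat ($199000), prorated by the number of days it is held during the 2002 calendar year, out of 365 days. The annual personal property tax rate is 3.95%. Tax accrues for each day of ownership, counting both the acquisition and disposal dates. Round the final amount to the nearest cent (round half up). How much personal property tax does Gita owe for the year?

$7171.36

Days held (2 Feb – 31 Dec 2002): 333 out of 365
Tax = $199000 × 3.95% × 333/365 = $7171.3603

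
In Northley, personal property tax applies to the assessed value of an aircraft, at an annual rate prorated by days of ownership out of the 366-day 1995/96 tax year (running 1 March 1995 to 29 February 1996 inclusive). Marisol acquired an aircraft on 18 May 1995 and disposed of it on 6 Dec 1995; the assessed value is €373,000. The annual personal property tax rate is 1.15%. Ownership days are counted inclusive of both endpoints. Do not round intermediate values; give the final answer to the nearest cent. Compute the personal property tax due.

€2,379.15

Days held (18 May – 6 Dec 1995): 203 out of 366
Tax = €373,000 × 1.15% × 203/366 = €2,379.1489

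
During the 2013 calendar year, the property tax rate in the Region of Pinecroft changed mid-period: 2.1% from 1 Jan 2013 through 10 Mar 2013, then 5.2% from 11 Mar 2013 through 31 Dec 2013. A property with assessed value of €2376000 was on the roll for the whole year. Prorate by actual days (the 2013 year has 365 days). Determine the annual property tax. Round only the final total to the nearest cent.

1 Jan – 10 Mar 2013: 69 days at 2.1% → €2376000 × 2.1% × 69/365 = €9432.3945
11 Mar – 31 Dec 2013: 296 days at 5.2% → €2376000 × 5.2% × 296/365 = €100195.5945
Total = €109627.9890

€109627.99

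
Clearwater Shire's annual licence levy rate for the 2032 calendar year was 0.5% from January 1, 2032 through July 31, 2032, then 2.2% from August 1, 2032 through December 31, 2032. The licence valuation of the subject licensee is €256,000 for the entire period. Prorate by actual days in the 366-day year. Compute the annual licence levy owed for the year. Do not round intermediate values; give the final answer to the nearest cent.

€3,099.28

January 1 – July 31, 2032: 213 days at 0.5% → €256,000 × 0.5% × 213/366 = €744.9180
August 1 – December 31, 2032: 153 days at 2.2% → €256,000 × 2.2% × 153/366 = €2,354.3607
Total = €3,099.2787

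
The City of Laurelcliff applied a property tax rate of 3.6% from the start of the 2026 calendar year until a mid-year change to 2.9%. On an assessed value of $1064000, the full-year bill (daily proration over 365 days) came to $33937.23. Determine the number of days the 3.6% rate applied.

151 days

Let d = days at the first rate; then 365 − d days at the second rate.
$1064000 × [3.6%·d + 2.9%·(365−d)] / 365 = $33937.23
Solving gives d = 151, so the new rate took effect on June 1, 2026.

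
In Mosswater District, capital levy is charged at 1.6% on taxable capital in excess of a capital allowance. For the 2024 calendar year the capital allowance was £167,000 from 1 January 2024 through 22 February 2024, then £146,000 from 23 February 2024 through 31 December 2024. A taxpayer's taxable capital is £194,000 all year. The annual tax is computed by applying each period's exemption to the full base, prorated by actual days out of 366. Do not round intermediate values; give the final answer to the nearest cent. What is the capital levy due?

£719.34

1 January – 22 February 2024: 53 days, exemption £167,000 → (£194,000 − £167,000) × 1.6% × 53/366 = £62.5574
23 February – 31 December 2024: 313 days, exemption £146,000 → (£194,000 − £146,000) × 1.6% × 313/366 = £656.7869
Total = £719.3443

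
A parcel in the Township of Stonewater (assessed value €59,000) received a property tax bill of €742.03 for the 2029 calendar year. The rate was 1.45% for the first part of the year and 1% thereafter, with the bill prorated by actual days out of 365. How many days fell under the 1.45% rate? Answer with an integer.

209 days

Let d = days at the first rate; then 365 − d days at the second rate.
€59,000 × [1.45%·d + 1%·(365−d)] / 365 = €742.03
Solving gives d = 209, so the new rate took effect on July 29, 2029.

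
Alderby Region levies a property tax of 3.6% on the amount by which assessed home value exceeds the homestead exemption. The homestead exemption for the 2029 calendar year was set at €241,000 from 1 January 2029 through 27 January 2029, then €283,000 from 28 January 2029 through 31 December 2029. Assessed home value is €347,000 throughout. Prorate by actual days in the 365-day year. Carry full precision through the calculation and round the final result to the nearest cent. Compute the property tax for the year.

€2,415.85

1 January – 27 January 2029: 27 days, exemption €241,000 → (€347,000 − €241,000) × 3.6% × 27/365 = €282.2795
28 January – 31 December 2029: 338 days, exemption €283,000 → (€347,000 − €283,000) × 3.6% × 338/365 = €2,133.5671
Total = €2,415.8466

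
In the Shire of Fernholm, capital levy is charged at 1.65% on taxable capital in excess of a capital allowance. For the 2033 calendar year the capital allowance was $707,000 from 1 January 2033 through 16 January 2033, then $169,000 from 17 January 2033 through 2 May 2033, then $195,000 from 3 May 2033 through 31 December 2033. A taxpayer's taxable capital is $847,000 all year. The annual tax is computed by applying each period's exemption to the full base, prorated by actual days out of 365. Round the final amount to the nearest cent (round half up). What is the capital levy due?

$10,512.26

1 January – 16 January 2033: 16 days, exemption $707,000 → ($847,000 − $707,000) × 1.65% × 16/365 = $101.2603
17 January – 2 May 2033: 106 days, exemption $169,000 → ($847,000 − $169,000) × 1.65% × 106/365 = $3,248.8274
3 May – 31 December 2033: 243 days, exemption $195,000 → ($847,000 − $195,000) × 1.65% × 243/365 = $7,162.1753
Total = $10,512.2630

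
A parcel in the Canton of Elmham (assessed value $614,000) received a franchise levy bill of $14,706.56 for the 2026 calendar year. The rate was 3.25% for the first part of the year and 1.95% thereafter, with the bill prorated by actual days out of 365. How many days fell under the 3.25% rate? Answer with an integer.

125 days

Let d = days at the first rate; then 365 − d days at the second rate.
$614,000 × [3.25%·d + 1.95%·(365−d)] / 365 = $14,706.56
Solving gives d = 125, so the new rate took effect on 6 May 2026.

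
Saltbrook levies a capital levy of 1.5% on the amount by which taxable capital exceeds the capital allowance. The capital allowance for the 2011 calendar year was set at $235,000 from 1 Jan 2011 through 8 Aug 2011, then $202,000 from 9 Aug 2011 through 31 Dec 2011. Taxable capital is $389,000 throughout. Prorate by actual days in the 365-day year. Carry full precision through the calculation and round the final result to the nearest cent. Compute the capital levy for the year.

1 Jan – 8 Aug 2011: 220 days, exemption $235,000 → ($389,000 − $235,000) × 1.5% × 220/365 = $1,392.3288
9 Aug – 31 Dec 2011: 145 days, exemption $202,000 → ($389,000 − $202,000) × 1.5% × 145/365 = $1,114.3151
Total = $2,506.6438

$2,506.64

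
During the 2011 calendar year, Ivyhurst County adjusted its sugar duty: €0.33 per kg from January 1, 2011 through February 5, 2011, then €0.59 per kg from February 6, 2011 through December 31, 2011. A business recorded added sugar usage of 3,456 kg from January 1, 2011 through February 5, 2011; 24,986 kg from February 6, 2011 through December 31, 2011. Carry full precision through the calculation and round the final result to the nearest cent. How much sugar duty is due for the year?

€15,882.22

January 1 – February 5, 2011: 3,456 kg at €0.33/kg → €1,140.48
February 6 – December 31, 2011: 24,986 kg at €0.59/kg → €14,741.74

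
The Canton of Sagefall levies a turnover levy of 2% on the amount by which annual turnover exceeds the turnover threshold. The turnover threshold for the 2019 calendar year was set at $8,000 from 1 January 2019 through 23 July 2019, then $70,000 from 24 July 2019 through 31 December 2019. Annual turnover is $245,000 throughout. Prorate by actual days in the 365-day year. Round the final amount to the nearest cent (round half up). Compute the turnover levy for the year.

$4,193.04

1 January – 23 July 2019: 204 days, exemption $8,000 → ($245,000 − $8,000) × 2% × 204/365 = $2,649.2055
24 July – 31 December 2019: 161 days, exemption $70,000 → ($245,000 − $70,000) × 2% × 161/365 = $1,543.8356
Total = $4,193.0411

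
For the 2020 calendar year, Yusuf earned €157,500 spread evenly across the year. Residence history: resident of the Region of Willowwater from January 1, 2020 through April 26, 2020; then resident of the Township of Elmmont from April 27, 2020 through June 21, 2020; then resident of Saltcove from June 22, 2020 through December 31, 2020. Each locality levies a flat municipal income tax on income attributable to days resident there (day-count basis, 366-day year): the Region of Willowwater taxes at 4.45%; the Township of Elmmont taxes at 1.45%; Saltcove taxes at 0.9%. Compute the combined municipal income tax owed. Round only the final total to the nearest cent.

The Region of Willowwater, January 1 – April 26, 2020: 117 days → €157,500 × 4.45% × 117/366 = €2,240.5020
The Township of Elmmont, April 27 – June 21, 2020: 56 days → €157,500 × 1.45% × 56/366 = €349.4262
Saltcove, June 22 – December 31, 2020: 193 days → €157,500 × 0.9% × 193/366 = €747.4795
Total = €3,337.4078

€3,337.41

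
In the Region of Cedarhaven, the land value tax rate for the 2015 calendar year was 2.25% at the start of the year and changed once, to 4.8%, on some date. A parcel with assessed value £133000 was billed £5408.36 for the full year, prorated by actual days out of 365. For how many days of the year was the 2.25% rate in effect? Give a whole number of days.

Let d = days at the first rate; then 365 − d days at the second rate.
£133000 × [2.25%·d + 4.8%·(365−d)] / 365 = £5408.36
Solving gives d = 105, so the new rate took effect on 16 April 2015.

105 days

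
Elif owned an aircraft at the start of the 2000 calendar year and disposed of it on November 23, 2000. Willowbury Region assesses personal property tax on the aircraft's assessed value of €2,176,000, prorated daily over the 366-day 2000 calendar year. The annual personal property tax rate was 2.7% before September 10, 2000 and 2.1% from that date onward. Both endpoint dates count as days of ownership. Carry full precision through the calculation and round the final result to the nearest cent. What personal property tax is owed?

January 1 – September 9, 2000: 253 days at 2.7% → €2,176,000 × 2.7% × 253/366 = €40,612.7213
September 10 – November 23, 2000: 75 days at 2.1% → €2,176,000 × 2.1% × 75/366 = €9,363.9344
Total = €49,976.6557

€49,976.66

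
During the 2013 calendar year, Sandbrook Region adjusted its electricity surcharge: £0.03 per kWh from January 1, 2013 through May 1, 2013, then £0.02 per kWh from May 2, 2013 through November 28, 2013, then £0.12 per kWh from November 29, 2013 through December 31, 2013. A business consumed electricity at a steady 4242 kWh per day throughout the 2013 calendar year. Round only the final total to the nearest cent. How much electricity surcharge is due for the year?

January 1 – May 1, 2013: 121 days × 4242 kWh/day = 513,282 kWh at £0.03/kWh → £15398.46
May 2 – November 28, 2013: 211 days × 4242 kWh/day = 895,062 kWh at £0.02/kWh → £17901.24
November 29 – December 31, 2013: 33 days × 4242 kWh/day = 139,986 kWh at £0.12/kWh → £16798.32

£50098.02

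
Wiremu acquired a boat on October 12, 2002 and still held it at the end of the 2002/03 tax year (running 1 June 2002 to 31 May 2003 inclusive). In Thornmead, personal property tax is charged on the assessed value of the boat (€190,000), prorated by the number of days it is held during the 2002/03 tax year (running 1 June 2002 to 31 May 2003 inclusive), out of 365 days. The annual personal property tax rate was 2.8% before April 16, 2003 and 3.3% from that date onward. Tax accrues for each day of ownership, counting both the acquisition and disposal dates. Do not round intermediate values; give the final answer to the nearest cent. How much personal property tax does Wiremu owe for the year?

€3,501.21

October 12, 2002 – April 15, 2003: 186 days at 2.8% → €190,000 × 2.8% × 186/365 = €2,711.0137
April 16 – May 31, 2003: 46 days at 3.3% → €190,000 × 3.3% × 46/365 = €790.1918
Total = €3,501.2055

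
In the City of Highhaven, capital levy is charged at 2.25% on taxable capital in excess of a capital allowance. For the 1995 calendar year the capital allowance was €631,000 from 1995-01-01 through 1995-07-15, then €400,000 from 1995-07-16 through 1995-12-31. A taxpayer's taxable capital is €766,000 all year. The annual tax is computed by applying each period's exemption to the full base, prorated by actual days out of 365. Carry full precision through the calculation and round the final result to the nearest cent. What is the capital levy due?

€5,444.01

1995-01-01 to 1995-07-15: 196 days, exemption €631,000 → (€766,000 − €631,000) × 2.25% × 196/365 = €1,631.0959
1995-07-16 to 1995-12-31: 169 days, exemption €400,000 → (€766,000 − €400,000) × 2.25% × 169/365 = €3,812.9178
Total = €5,444.0137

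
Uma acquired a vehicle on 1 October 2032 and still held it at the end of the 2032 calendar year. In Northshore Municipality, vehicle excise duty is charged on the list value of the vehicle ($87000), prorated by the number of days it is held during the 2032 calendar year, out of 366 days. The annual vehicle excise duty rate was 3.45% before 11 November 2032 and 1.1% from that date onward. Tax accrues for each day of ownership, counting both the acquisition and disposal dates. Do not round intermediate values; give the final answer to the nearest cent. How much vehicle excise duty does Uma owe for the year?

1 October – 10 November 2032: 41 days at 3.45% → $87000 × 3.45% × 41/366 = $336.2336
11 November – 31 December 2032: 51 days at 1.1% → $87000 × 1.1% × 51/366 = $133.3525
Total = $469.5861

$469.59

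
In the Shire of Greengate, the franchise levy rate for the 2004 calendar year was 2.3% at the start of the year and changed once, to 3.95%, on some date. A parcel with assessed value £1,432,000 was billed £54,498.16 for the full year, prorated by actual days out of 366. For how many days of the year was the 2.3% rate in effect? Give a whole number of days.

32 days

Let d = days at the first rate; then 366 − d days at the second rate.
£1,432,000 × [2.3%·d + 3.95%·(366−d)] / 366 = £54,498.16
Solving gives d = 32, so the new rate took effect on 2 Feb 2004.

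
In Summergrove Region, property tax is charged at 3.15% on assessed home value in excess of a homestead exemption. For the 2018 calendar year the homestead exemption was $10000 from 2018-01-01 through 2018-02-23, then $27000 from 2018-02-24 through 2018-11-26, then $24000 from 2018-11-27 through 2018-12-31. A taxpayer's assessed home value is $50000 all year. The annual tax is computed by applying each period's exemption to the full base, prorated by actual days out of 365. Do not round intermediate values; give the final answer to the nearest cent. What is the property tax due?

$812.79

2018-01-01 to 2018-02-23: 54 days, exemption $10000 → ($50000 − $10000) × 3.15% × 54/365 = $186.4110
2018-02-24 to 2018-11-26: 276 days, exemption $27000 → ($50000 − $27000) × 3.15% × 276/365 = $547.8411
2018-11-27 to 2018-12-31: 35 days, exemption $24000 → ($50000 − $24000) × 3.15% × 35/365 = $78.5342
Total = $812.7863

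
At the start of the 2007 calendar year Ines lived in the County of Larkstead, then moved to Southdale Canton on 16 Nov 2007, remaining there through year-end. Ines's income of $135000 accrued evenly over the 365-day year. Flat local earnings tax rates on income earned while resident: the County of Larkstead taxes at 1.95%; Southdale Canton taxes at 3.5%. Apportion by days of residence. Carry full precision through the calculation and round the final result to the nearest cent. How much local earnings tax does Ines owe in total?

The County of Larkstead, 1 Jan – 15 Nov 2007: 319 days → $135000 × 1.95% × 319/365 = $2300.7329
Southdale Canton, 16 Nov – 31 Dec 2007: 46 days → $135000 × 3.5% × 46/365 = $595.4795
Total = $2896.2123

$2896.21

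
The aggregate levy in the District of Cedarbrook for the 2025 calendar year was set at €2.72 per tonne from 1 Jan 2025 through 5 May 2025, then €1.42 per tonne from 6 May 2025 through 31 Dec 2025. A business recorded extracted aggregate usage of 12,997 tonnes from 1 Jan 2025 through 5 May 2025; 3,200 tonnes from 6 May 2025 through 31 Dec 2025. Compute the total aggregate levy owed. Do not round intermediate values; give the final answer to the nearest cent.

1 Jan – 5 May 2025: 12,997 tonnes at €2.72/tonne → €35351.84
6 May – 31 Dec 2025: 3,200 tonnes at €1.42/tonne → €4544.00

€39895.84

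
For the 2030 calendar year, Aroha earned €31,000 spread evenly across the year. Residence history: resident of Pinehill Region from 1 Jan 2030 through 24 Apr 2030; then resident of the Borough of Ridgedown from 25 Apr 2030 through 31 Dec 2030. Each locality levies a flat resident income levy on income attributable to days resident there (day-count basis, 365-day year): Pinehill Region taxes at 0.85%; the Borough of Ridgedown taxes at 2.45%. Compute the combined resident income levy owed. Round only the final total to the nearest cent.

€604.58

Pinehill Region, 1 Jan – 24 Apr 2030: 114 days → €31,000 × 0.85% × 114/365 = €82.2986
The Borough of Ridgedown, 25 Apr – 31 Dec 2030: 251 days → €31,000 × 2.45% × 251/365 = €522.2863
Total = €604.5849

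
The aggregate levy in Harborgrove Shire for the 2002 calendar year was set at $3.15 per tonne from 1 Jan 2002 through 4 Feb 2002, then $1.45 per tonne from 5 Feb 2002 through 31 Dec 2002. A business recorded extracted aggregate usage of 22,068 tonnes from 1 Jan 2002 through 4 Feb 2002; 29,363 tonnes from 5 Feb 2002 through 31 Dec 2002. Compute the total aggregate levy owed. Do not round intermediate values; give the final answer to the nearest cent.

$112,090.55

1 Jan – 4 Feb 2002: 22,068 tonnes at $3.15/tonne → $69,514.20
5 Feb – 31 Dec 2002: 29,363 tonnes at $1.45/tonne → $42,576.35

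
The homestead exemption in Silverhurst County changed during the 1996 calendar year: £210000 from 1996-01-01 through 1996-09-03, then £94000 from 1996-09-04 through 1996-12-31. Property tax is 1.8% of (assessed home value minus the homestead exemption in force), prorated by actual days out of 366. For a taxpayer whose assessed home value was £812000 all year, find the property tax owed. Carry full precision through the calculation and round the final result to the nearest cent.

1996-01-01 to 1996-09-03: 247 days, exemption £210000 → (£812000 − £210000) × 1.8% × 247/366 = £7312.8197
1996-09-04 to 1996-12-31: 119 days, exemption £94000 → (£812000 − £94000) × 1.8% × 119/366 = £4202.0656
Total = £11514.8852

£11514.89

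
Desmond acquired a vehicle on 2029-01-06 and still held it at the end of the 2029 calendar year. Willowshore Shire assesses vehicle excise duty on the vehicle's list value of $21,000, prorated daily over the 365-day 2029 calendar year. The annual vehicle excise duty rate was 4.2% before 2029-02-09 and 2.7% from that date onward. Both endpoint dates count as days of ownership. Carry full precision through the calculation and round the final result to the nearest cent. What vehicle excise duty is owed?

2029-01-06 to 2029-02-08: 34 days at 4.2% → $21,000 × 4.2% × 34/365 = $82.1589
2029-02-09 to 2029-12-31: 326 days at 2.7% → $21,000 × 2.7% × 326/365 = $506.4164
Total = $588.5753

$588.58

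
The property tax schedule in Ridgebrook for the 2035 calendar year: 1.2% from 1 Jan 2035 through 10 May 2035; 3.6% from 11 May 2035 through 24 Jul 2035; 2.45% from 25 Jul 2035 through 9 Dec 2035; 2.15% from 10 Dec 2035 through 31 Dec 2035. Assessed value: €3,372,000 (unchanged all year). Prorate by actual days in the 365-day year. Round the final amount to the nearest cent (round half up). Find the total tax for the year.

1 Jan – 10 May 2035: 130 days at 1.2% → €3,372,000 × 1.2% × 130/365 = €14,411.8356
11 May – 24 Jul 2035: 75 days at 3.6% → €3,372,000 × 3.6% × 75/365 = €24,943.5616
25 Jul – 9 Dec 2035: 138 days at 2.45% → €3,372,000 × 2.45% × 138/365 = €31,234.8822
10 Dec – 31 Dec 2035: 22 days at 2.15% → €3,372,000 × 2.15% × 22/365 = €4,369.7425
Total = €74,960.0219

€74,960.02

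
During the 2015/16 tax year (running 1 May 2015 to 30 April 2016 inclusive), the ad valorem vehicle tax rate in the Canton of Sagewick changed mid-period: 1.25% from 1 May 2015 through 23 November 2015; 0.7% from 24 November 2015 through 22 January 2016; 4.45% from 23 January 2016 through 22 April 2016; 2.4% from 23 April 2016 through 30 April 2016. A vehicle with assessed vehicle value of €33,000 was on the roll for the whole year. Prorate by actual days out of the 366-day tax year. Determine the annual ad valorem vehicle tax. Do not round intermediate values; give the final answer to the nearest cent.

€653.60

1 May – 23 November 2015: 207 days at 1.25% → €33,000 × 1.25% × 207/366 = €233.2992
24 November 2015 – 22 January 2016: 60 days at 0.7% → €33,000 × 0.7% × 60/366 = €37.8689
23 January – 22 April 2016: 91 days at 4.45% → €33,000 × 4.45% × 91/366 = €365.1189
23 April – 30 April 2016: 8 days at 2.4% → €33,000 × 2.4% × 8/366 = €17.3115
Total = €653.5984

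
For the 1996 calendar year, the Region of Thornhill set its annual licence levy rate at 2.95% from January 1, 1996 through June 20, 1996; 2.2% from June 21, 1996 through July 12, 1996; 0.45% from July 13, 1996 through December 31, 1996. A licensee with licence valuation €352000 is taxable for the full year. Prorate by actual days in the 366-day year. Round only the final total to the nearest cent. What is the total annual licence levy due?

January 1 – June 20, 1996: 172 days at 2.95% → €352000 × 2.95% × 172/366 = €4879.9126
June 21 – July 12, 1996: 22 days at 2.2% → €352000 × 2.2% × 22/366 = €465.4863
July 13 – December 31, 1996: 172 days at 0.45% → €352000 × 0.45% × 172/366 = €744.3934
Total = €6089.7923

€6089.79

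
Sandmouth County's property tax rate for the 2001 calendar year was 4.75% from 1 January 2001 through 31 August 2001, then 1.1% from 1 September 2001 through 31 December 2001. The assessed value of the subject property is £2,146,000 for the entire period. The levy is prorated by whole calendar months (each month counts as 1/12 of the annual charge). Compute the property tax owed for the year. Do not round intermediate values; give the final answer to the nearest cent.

£75,825.33

1 January – 31 August 2001: 8 months at 4.75% → £2,146,000 × 4.75% × 8/12 = £67,956.6667
1 September – 31 December 2001: 4 months at 1.1% → £2,146,000 × 1.1% × 4/12 = £7,868.6667
Total = £75,825.3333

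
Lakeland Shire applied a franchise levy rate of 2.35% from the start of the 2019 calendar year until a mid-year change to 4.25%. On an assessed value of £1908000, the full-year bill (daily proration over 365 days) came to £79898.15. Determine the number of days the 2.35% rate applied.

Let d = days at the first rate; then 365 − d days at the second rate.
£1908000 × [2.35%·d + 4.25%·(365−d)] / 365 = £79898.15
Solving gives d = 12, so the new rate took effect on 13 January 2019.

12 days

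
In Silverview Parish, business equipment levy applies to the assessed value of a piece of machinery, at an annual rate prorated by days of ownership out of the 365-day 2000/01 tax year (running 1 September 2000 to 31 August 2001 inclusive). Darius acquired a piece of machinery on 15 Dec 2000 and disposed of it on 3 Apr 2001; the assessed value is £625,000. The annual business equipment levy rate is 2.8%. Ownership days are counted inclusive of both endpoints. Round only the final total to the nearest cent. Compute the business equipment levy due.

£5,273.97

Days held (15 Dec 2000 – 3 Apr 2001): 110 out of 365
Tax = £625,000 × 2.8% × 110/365 = £5,273.9726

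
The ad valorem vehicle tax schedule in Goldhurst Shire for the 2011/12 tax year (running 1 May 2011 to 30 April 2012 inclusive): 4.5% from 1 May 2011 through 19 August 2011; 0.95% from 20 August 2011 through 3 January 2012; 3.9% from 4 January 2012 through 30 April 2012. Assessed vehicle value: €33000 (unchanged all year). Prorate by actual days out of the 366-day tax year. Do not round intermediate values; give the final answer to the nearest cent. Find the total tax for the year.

€982.65

1 May – 19 August 2011: 111 days at 4.5% → €33000 × 4.5% × 111/366 = €450.3689
20 August 2011 – 3 January 2012: 137 days at 0.95% → €33000 × 0.95% × 137/366 = €117.3484
4 January – 30 April 2012: 118 days at 3.9% → €33000 × 3.9% × 118/366 = €414.9344
Total = €982.6516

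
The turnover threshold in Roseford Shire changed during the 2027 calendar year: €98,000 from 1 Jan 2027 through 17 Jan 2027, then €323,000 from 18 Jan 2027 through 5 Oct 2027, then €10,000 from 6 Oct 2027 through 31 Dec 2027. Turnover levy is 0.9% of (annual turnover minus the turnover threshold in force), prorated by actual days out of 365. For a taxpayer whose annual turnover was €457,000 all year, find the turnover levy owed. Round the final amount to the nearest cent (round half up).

€1,971.76

1 Jan – 17 Jan 2027: 17 days, exemption €98,000 → (€457,000 − €98,000) × 0.9% × 17/365 = €150.4849
18 Jan – 5 Oct 2027: 261 days, exemption €323,000 → (€457,000 − €323,000) × 0.9% × 261/365 = €862.3726
6 Oct – 31 Dec 2027: 87 days, exemption €10,000 → (€457,000 − €10,000) × 0.9% × 87/365 = €958.9068
Total = €1,971.7644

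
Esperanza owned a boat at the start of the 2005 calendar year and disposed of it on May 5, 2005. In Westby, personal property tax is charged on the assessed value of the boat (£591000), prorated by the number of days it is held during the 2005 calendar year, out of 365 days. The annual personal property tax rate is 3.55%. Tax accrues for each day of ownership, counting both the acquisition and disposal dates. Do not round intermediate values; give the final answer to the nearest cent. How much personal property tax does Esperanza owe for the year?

£7185.10

Days held (January 1 – May 5, 2005): 125 out of 365
Tax = £591000 × 3.55% × 125/365 = £7185.1027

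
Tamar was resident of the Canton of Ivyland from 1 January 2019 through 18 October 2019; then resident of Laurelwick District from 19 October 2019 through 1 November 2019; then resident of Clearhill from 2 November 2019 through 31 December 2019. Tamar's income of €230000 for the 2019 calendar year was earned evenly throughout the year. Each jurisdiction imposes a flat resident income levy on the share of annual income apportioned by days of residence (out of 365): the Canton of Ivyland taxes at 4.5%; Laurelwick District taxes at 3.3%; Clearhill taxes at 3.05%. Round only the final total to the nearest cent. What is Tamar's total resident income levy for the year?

The Canton of Ivyland, 1 January – 18 October 2019: 291 days → €230000 × 4.5% × 291/365 = €8251.6438
Laurelwick District, 19 October – 1 November 2019: 14 days → €230000 × 3.3% × 14/365 = €291.1233
Clearhill, 2 November – 31 December 2019: 60 days → €230000 × 3.05% × 60/365 = €1153.1507
Total = €9695.9178

€9695.92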